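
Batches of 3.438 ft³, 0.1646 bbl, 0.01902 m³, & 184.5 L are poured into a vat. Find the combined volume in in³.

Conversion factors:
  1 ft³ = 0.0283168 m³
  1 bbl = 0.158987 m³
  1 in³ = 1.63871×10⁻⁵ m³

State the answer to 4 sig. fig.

3.438 ft³ × 0.0283168 → 0.0973532 m³
0.1646 bbl × 0.158987 → 0.0261693 m³
0.01902 m³ (already m³)
184.5 L × 0.001 → 0.1845 m³
Sum: 0.0973532 + 0.0261693 + 0.01902 + 0.1845 = 0.327042 m³
In in³: 0.327042 / 1.63871×10⁻⁵ = 19957.3 in³

1.996×10⁴ in³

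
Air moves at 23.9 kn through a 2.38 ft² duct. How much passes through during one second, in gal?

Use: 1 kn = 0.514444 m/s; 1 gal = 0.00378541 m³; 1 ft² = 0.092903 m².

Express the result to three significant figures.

23.9 kn × 0.514444 → 12.2952 m/s
2.38 ft² × 0.092903 → 0.221109 m²
V = v × A × t = 12.2952 m/s × 0.221109 m² × 1 s = 2.71858 m³
2.71858 m³ ÷ (0.00378541 m³/gal) = 718.173 gal

718 gal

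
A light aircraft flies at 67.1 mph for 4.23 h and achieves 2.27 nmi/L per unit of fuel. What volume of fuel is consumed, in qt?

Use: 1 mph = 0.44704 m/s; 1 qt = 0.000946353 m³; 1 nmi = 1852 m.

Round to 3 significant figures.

67.1 mph → 29.9964 m/s
4.23 h → 15228 s
d = v × t = 29.9964 × 15228 = 456785 m
2.27 nmi/L → 4.20404×10⁶ m/m³
V = d / (distance per unit fuel) = 456785 / 4.20404×10⁶ = 0.108654 m³
In qt: 0.108654 / 0.000946353 = 114.813 qt

115 qt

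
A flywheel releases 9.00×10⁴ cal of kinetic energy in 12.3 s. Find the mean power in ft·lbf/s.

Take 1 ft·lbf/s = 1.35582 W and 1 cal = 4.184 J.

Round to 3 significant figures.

9.00×10⁴ cal × 4.184 = 376560 J
P = E / t = 376560 J / 12.3 s = 30614.6 W
30614.6 W ÷ (1.35582 W/ft·lbf/s) = 22580.1 ft·lbf/s

2.26×10⁴ ft·lbf/s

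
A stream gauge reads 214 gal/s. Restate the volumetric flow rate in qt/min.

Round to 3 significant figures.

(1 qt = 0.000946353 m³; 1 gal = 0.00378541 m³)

214 gal/s × 0.00378541 m³/gal = 0.810078 m³/s
0.810078 m³/s ÷ 0.000946353 m³/qt × 60 s/min = 51360 qt/min

5.14×10⁴ qt/min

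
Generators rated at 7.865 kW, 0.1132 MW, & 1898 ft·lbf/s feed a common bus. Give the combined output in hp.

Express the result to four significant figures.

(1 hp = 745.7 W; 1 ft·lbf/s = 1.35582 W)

7.865 kW × 1000 = 7865 W
0.1132 MW × 1000000 = 113200 W
1898 ft·lbf/s × 1.35582 = 2573.35 W
Sum: 7865 + 113200 + 2573.35 = 123638 W
In hp: 123638 / 745.7 = 165.801 hp

165.8 hp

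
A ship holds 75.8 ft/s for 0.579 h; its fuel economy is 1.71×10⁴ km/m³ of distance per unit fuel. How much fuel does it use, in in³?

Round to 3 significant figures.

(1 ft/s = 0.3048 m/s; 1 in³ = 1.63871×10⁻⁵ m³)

172 in³

75.8 ft/s → 23.1038 m/s
0.579 h → 2084.4 s
d = v × t = 23.1038 × 2084.4 = 48157.6 m
1.71×10⁴ km/m³ → 1.71×10⁷ m/m³
V = d / (distance per unit fuel) = 48157.6 / 1.71×10⁷ = 0.00281623 m³
In in³: 0.00281623 / 1.63871×10⁻⁵ = 171.857 in³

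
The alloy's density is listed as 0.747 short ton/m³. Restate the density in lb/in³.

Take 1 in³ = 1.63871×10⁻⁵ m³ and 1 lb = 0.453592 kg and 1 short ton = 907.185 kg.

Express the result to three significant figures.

0.0245 lb/in³

0.747 short ton/m³ × 907.185 kg/short ton = 677.667 kg/m³
677.667 kg/m³ ÷ 0.453592 kg/lb × 1.63871×10⁻⁵ m³/in³ = 0.0244823 lb/in³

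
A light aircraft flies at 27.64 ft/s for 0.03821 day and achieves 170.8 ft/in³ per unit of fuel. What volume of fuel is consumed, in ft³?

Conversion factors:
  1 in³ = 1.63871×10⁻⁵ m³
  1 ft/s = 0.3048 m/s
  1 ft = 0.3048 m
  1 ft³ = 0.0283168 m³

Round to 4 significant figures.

0.3092 ft³

27.64 ft/s → 8.42467 m/s
0.03821 day → 3301.34 s
d = v × t = 8.42467 × 3301.34 = 27812.7 m
170.8 ft/in³ → 3.17688×10⁶ m/m³
V = d / (distance per unit fuel) = 27812.7 / 3.17688×10⁶ = 0.00875472 m³
In ft³: 0.00875472 / 0.0283168 = 0.309171 ft³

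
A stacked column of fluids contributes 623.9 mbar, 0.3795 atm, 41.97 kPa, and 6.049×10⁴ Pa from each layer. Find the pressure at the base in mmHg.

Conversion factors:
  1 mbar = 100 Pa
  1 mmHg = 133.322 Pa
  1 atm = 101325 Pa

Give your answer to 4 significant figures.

1525 mmHg

623.9 mbar × 100 = 62390 Pa
0.3795 atm × 101325 = 38452.8 Pa
41.97 kPa × 1000 = 41970 Pa
6.049×10⁴ Pa (already Pa)
Total: 62390 + 38452.8 + 41970 + 60490 = 203303 Pa
In mmHg: 203303 / 133.322 = 1524.9 mmHg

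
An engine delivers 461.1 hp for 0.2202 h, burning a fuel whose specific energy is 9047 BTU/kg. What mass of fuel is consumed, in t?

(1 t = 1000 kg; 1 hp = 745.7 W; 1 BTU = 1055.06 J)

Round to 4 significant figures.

461.1 hp → 343842 W
0.2202 h → 792.72 s
E = P × t = 343842 × 792.72 = 2.7257×10⁸ J
9047 BTU/kg → 9.54513×10⁶ J/kg
m = E / e_s = 2.7257×10⁸ / 9.54513×10⁶ = 28.5559 kg
In t: 28.5559 / 1000 = 0.0285559 t

0.02856 t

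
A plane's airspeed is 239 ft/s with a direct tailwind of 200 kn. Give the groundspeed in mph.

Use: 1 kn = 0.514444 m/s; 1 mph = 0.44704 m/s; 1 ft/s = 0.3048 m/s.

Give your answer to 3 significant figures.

239 ft/s × 0.3048 = 72.8472 m/s
200 kn × 0.514444 = 102.889 m/s
Total: 72.8472 + 102.889 = 175.736 m/s
In mph: 175.736 / 0.44704 = 393.11 mph

393 mph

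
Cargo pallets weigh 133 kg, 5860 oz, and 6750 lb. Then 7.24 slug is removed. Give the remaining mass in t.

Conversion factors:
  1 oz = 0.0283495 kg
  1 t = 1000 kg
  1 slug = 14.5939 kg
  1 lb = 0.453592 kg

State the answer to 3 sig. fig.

133 kg (already kg)
5860 oz × 0.0283495 = 166.128 kg
6750 lb × 0.453592 = 3061.75 kg
7.24 slug × 14.5939 = 105.66 kg
Net: 133 + 166.128 + 3061.75 − 105.66 = 3255.22 kg
In t: 3255.22 / 1000 = 3.25522 t

3.26 t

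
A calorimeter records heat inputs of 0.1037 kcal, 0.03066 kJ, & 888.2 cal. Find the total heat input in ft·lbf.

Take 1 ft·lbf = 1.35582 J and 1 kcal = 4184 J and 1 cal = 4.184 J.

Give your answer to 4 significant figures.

3084 ft·lbf

0.1037 kcal × 4184 = 433.881 J
0.03066 kJ × 1000 = 30.66 J
888.2 cal × 4.184 = 3716.23 J
Combined: 433.881 + 30.66 + 3716.23 = 4180.77 J
In ft·lbf: 4180.77 / 1.35582 = 3083.57 ft·lbf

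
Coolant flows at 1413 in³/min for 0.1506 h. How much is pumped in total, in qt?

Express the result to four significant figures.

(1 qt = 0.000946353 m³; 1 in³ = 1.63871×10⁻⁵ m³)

1413 in³/min → 3.85916×10⁻⁴ m³/s
0.1506 h → 542.16 s
V = Q × t = 3.85916×10⁻⁴ × 542.16 = 0.209228 m³
In qt: 0.209228 / 0.000946353 = 221.089 qt

221.1 qt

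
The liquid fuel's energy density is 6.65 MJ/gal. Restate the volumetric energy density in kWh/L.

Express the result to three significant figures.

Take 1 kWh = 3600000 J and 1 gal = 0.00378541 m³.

6.65 MJ/gal × 1000000 J/MJ ÷ 0.00378541 m³/gal = 1.75674×10⁹ J/m³
1.75674×10⁹ J/m³ ÷ 3600000 J/kWh × 0.001 m³/L = 0.487983 kWh/L

0.488 kWh/L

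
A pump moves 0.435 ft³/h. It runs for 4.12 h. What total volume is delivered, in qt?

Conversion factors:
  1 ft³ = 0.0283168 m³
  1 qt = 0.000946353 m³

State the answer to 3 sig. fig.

53.6 qt

0.435 ft³/h → 3.42161×10⁻⁶ m³/s
4.12 h → 14832 s
V = Q × t = 3.42161×10⁻⁶ × 14832 = 0.0507493 m³
In qt: 0.0507493 / 0.000946353 = 53.6262 qt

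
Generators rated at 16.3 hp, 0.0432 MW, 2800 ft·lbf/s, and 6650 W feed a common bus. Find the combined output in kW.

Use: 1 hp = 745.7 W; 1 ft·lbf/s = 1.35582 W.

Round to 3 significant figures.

65.8 kW

16.3 hp × 745.7 = 12154.9 W
0.0432 MW × 1000000 = 43200 W
2800 ft·lbf/s × 1.35582 = 3796.3 W
6650 W (already W)
Sum: 12154.9 + 43200 + 3796.3 + 6650 = 65801.2 W
In kW: 65801.2 / 1000 = 65.8012 kW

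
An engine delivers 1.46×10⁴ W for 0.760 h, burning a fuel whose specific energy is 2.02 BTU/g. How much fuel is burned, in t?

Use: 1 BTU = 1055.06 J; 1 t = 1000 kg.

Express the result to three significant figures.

0.0187 t

0.760 h → 2736 s
E = P × t = 14600 × 2736 = 3.99456×10⁷ J
2.02 BTU/g → 2.13122×10⁶ J/kg
m = E / e_s = 3.99456×10⁷ / 2.13122×10⁶ = 18.7431 kg
In t: 18.7431 / 1000 = 0.0187431 t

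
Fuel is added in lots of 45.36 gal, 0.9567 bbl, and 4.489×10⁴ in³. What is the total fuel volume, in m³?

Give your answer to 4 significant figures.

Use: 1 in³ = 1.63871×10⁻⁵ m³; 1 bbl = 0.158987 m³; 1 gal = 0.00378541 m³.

45.36 gal × 0.00378541 → 0.171706 m³
0.9567 bbl × 0.158987 → 0.152103 m³
4.489×10⁴ in³ × 1.63871×10⁻⁵ → 0.735617 m³
Sum: 0.171706 + 0.152103 + 0.735617 = 1.05943 m³

1.059 m³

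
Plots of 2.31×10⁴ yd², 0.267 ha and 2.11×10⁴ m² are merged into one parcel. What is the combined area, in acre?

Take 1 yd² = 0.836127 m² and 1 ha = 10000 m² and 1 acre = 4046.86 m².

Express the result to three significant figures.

10.6 acre

2.31×10⁴ yd² × 0.836127 = 19314.5 m²
0.267 ha × 10000 = 2670 m²
2.11×10⁴ m² (already m²)
Combined: 19314.5 + 2670 + 21100 = 43084.5 m²
In acre: 43084.5 / 4046.86 = 10.6464 acre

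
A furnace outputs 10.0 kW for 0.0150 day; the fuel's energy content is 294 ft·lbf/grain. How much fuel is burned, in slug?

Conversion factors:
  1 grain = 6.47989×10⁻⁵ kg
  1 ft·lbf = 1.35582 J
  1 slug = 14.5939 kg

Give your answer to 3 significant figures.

0.144 slug

10.0 kW → 10000 W
0.0150 day → 1296 s
E = P × t = 10000 × 1296 = 1.296×10⁷ J
294 ft·lbf/grain → 6.15151×10⁶ J/kg
m = E / e_s = 1.296×10⁷ / 6.15151×10⁶ = 2.1068 kg
In slug: 2.1068 / 14.5939 = 0.144362 slug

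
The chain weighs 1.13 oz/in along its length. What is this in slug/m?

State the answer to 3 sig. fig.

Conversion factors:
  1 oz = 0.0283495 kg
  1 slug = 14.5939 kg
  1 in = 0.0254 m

0.0864 slug/m

1.13 oz/in × 0.0283495 kg/oz ÷ 0.0254 m/in = 1.26122 kg/m
1.26122 kg/m ÷ 14.5939 kg/slug = 0.086421 slug/m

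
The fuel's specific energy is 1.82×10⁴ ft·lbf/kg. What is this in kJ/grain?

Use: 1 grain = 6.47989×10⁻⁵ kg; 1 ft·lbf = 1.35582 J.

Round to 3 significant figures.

0.00160 kJ/grain

1.82×10⁴ ft·lbf/kg × 1.35582 J/ft·lbf = 24675.9 J/kg
24675.9 J/kg ÷ 1000 J/kJ × 6.47989×10⁻⁵ kg/grain = 0.00159897 kJ/grain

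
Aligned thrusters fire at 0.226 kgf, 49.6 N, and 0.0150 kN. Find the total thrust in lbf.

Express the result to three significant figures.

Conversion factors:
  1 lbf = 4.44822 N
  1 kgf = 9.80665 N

0.226 kgf × 9.80665 → 2.2163 N
49.6 N (already N)
0.0150 kN × 1000 → 15 N
Total: 2.2163 + 49.6 + 15 = 66.8163 N
In lbf: 66.8163 / 4.44822 = 15.0209 lbf

15.0 lbf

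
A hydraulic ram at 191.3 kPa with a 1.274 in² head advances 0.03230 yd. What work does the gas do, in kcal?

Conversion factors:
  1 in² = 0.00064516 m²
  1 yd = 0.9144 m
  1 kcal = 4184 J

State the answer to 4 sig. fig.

191.3 kPa → 191300 Pa
1.274 in² → 8.21934×10⁻⁴ m²
F = P × A = 191300 × 8.21934×10⁻⁴ = 157.236 N
0.03230 yd → 0.0295351 m
W = F × d = 157.236 × 0.0295351 = 4.64398 J
In kcal: 4.64398 / 4184 = 0.00110994 kcal

0.001110 kcal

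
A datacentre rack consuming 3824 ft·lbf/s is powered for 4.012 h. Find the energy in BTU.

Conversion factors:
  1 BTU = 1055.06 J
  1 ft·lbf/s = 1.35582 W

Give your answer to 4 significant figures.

7.098×10⁴ BTU

3824 ft·lbf/s × 1.35582 → 5184.66 W
4.012 h × 3600 → 14443.2 s
E = P × t = 5184.66 W × 14443.2 s = 7.48831×10⁷ J
7.48831×10⁷ J ÷ (1055.06 J/BTU) = 70975.2 BTU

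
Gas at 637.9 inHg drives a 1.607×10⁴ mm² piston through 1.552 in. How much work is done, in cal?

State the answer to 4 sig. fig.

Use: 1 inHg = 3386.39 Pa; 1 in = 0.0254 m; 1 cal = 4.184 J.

637.9 inHg → 2.16018×10⁶ Pa
1.607×10⁴ mm² → 0.01607 m²
F = P × A = 2.16018×10⁶ × 0.01607 = 34714.1 N
1.552 in → 0.0394208 m
W = F × d = 34714.1 × 0.0394208 = 1368.46 J
In cal: 1368.46 / 4.184 = 327.07 cal

327.1 cal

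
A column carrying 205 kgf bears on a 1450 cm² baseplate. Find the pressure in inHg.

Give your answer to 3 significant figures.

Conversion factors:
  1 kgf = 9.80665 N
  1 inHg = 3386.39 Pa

4.09 inHg

205 kgf × 9.80665 = 2010.36 N
1450 cm² × 0.0001 = 0.145 m²
P = F / A = 2010.36 N / 0.145 m² = 13864.6 Pa
13864.6 Pa ÷ (3386.39 Pa/inHg) = 4.09421 inHg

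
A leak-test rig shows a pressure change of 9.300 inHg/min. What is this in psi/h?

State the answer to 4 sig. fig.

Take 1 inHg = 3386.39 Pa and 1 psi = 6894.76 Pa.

9.300 inHg/min × 3386.39 Pa/inHg ÷ 60 s/min = 524.89 Pa/s
524.89 Pa/s ÷ 6894.76 Pa/psi × 3600 s/h = 274.064 psi/h

274.1 psi/h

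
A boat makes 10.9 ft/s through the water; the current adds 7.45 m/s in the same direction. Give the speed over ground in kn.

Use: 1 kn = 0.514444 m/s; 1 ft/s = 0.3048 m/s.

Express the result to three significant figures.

10.9 ft/s × 0.3048 → 3.32232 m/s
7.45 m/s (already m/s)
Sum: 3.32232 + 7.45 = 10.7723 m/s
In kn: 10.7723 / 0.514444 = 20.9397 kn

20.9 kn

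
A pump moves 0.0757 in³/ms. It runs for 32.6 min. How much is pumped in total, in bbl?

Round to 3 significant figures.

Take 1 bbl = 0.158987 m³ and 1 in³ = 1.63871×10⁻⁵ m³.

0.0757 in³/ms → 0.0012405 m³/s
32.6 min → 1956 s
V = Q × t = 0.0012405 × 1956 = 2.42642 m³
In bbl: 2.42642 / 0.158987 = 15.2618 bbl

15.3 bbl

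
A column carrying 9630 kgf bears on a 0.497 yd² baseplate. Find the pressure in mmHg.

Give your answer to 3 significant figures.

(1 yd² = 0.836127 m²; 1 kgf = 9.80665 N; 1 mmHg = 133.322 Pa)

9630 kgf × 9.80665 → 94438 N
0.497 yd² × 0.836127 → 0.415555 m²
P = F / A = 94438 N / 0.415555 m² = 227258 Pa
227258 Pa ÷ (133.322 Pa/mmHg) = 1704.58 mmHg

1700 mmHg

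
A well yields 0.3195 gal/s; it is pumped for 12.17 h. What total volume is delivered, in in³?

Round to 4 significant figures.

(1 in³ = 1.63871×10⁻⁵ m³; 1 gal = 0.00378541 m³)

0.3195 gal/s → 0.00120944 m³/s
12.17 h → 43812 s
V = Q × t = 0.00120944 × 43812 = 52.988 m³
In in³: 52.988 / 1.63871×10⁻⁵ = 3.23352×10⁶ in³

3.234×10⁶ in³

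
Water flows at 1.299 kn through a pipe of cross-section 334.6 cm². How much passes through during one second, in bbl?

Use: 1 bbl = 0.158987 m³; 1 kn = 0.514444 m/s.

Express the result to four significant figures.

0.1406 bbl

1.299 kn × 0.514444 → 0.668263 m/s
334.6 cm² × 0.0001 → 0.03346 m²
V = v × A × t = 0.668263 m/s × 0.03346 m² × 1 s = 0.0223601 m³
0.0223601 m³ ÷ (0.158987 m³/bbl) = 0.140641 bbl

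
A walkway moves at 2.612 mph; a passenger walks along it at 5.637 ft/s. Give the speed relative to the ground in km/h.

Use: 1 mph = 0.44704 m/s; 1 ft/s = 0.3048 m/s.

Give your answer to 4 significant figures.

2.612 mph × 0.44704 = 1.16767 m/s
5.637 ft/s × 0.3048 = 1.71816 m/s
Combined: 1.16767 + 1.71816 = 2.88583 m/s
In km/h: 2.88583 / (1/3.6) = 10.389 km/h

10.39 km/h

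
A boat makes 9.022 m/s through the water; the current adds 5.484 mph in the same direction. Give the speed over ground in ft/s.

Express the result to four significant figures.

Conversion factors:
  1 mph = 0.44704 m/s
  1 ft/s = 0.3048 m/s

9.022 m/s (already m/s)
5.484 mph × 0.44704 → 2.45157 m/s
Combined: 9.022 + 2.45157 = 11.4736 m/s
In ft/s: 11.4736 / 0.3048 = 37.643 ft/s

37.64 ft/s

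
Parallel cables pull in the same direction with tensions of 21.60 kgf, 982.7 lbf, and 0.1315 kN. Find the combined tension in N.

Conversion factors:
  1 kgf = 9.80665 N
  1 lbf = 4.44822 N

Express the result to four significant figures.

21.60 kgf × 9.80665 = 211.824 N
982.7 lbf × 4.44822 = 4371.27 N
0.1315 kN × 1000 = 131.5 N
Combined: 211.824 + 4371.27 + 131.5 = 4714.59 N

4715 N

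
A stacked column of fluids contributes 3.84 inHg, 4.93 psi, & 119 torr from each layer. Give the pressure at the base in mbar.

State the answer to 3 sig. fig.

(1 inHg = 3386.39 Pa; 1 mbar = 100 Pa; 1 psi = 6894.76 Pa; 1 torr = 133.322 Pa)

3.84 inHg × 3386.39 = 13003.7 Pa
4.93 psi × 6894.76 = 33991.2 Pa
119 torr × 133.322 = 15865.3 Pa
Sum: 13003.7 + 33991.2 + 15865.3 = 62860.2 Pa
In mbar: 62860.2 / 100 = 628.602 mbar

629 mbar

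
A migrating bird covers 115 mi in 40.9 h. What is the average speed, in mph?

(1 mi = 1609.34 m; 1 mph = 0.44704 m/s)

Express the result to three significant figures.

115 mi × 1609.34 = 185074 m
40.9 h × 3600 = 147240 s
v = d / t = 185074 m / 147240 s = 1.25695 m/s
1.25695 m/s ÷ (0.44704 m/s/mph) = 2.81172 mph

2.81 mph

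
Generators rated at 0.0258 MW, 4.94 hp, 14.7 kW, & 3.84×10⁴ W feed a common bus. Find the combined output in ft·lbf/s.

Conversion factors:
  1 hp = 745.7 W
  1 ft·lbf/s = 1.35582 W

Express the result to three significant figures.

6.09×10⁴ ft·lbf/s

0.0258 MW × 1000000 = 25800 W
4.94 hp × 745.7 = 3683.76 W
14.7 kW × 1000 = 14700 W
3.84×10⁴ W (already W)
Total: 25800 + 3683.76 + 14700 + 38400 = 82583.8 W
In ft·lbf/s: 82583.8 / 1.35582 = 60910.6 ft·lbf/s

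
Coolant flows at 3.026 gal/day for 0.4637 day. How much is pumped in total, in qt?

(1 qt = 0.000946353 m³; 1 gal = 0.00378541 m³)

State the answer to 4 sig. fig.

5.613 qt

3.026 gal/day → 1.32577×10⁻⁷ m³/s
0.4637 day → 40063.7 s
V = Q × t = 1.32577×10⁻⁷ × 40063.7 = 0.00531153 m³
In qt: 0.00531153 / 0.000946353 = 5.61263 qt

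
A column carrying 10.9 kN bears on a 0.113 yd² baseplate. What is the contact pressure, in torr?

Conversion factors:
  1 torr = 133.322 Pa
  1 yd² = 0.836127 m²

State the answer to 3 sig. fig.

10.9 kN × 1000 = 10900 N
0.113 yd² × 0.836127 = 0.0944824 m²
P = F / A = 10900 N / 0.0944824 m² = 115365 Pa
115365 Pa ÷ (133.322 Pa/torr) = 865.311 torr

865 torr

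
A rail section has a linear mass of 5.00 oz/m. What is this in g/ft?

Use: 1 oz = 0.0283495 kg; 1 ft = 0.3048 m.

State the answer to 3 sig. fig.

5.00 oz/m × 0.0283495 kg/oz = 0.141748 kg/m
0.141748 kg/m ÷ 0.001 kg/g × 0.3048 m/ft = 43.2048 g/ft

43.2 g/ft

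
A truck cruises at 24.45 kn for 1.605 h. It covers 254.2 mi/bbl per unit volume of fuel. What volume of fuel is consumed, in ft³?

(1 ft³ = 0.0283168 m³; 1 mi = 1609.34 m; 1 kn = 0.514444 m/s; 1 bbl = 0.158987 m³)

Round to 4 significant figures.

24.45 kn → 12.5782 m/s
1.605 h → 5778 s
d = v × t = 12.5782 × 5778 = 72676.8 m
254.2 mi/bbl → 2.57313×10⁶ m/m³
V = d / (distance per unit fuel) = 72676.8 / 2.57313×10⁶ = 0.0282445 m³
In ft³: 0.0282445 / 0.0283168 = 0.997447 ft³

0.9974 ft³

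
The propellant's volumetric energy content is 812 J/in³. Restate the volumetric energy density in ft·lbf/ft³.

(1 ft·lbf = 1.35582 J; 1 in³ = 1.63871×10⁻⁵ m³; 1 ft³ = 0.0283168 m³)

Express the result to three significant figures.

812 J/in³ ÷ 1.63871×10⁻⁵ m³/in³ = 4.95512×10⁷ J/m³
4.95512×10⁷ J/m³ ÷ 1.35582 J/ft·lbf × 0.0283168 m³/ft³ = 1.0349×10⁶ ft·lbf/ft³

1.03×10⁶ ft·lbf/ft³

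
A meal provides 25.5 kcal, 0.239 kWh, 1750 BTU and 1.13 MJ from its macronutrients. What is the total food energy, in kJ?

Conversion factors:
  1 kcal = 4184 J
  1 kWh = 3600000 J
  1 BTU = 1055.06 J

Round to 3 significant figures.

3940 kJ

25.5 kcal × 4184 = 106692 J
0.239 kWh × 3600000 = 860400 J
1750 BTU × 1055.06 = 1.84636×10⁶ J
1.13 MJ × 1000000 = 1.13×10⁶ J
Combined: 106692 + 860400 + 1.84636×10⁶ + 1.13×10⁶ = 3.94345×10⁶ J
In kJ: 3.94345×10⁶ / 1000 = 3943.45 kJ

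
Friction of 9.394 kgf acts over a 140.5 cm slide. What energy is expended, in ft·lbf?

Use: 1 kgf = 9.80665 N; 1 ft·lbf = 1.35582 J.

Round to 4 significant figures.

9.394 kgf × 9.80665 = 92.1237 N
140.5 cm × 0.01 = 1.405 m
W = F × d = 92.1237 N × 1.405 m = 129.434 J
129.434 J ÷ (1.35582 J/ft·lbf) = 95.4655 ft·lbf

95.47 ft·lbf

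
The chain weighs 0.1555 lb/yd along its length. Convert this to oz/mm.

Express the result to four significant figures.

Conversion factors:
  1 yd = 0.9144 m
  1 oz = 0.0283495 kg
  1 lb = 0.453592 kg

0.002721 oz/mm

0.1555 lb/yd × 0.453592 kg/lb ÷ 0.9144 m/yd = 0.0771364 kg/m
0.0771364 kg/m ÷ 0.0283495 kg/oz × 0.001 m/mm = 0.00272091 oz/mm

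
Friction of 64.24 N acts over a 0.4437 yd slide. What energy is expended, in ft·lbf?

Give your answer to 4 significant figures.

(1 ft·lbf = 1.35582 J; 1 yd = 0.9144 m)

0.4437 yd × 0.9144 → 0.405719 m
W = F × d = 64.24 N × 0.405719 m = 26.0634 J
26.0634 J ÷ (1.35582 J/ft·lbf) = 19.2233 ft·lbf

19.22 ft·lbf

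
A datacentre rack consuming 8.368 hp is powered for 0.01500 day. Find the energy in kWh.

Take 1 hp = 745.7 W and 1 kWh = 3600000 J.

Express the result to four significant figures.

8.368 hp × 745.7 = 6240.02 W
0.01500 day × 86400 = 1296 s
E = P × t = 6240.02 W × 1296 s = 8.08707×10⁶ J
8.08707×10⁶ J ÷ (3600000 J/kWh) = 2.24641 kWh

2.246 kWh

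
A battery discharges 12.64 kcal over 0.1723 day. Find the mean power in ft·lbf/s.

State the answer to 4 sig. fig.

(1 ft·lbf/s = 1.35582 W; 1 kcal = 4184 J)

12.64 kcal × 4184 → 52885.8 J
0.1723 day × 86400 → 14886.7 s
P = E / t = 52885.8 J / 14886.7 s = 3.55255 W
3.55255 W ÷ (1.35582 W/ft·lbf/s) = 2.62022 ft·lbf/s

2.620 ft·lbf/s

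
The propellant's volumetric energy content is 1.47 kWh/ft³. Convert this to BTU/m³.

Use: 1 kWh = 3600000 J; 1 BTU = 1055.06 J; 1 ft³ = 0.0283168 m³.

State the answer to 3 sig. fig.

1.47 kWh/ft³ × 3600000 J/kWh ÷ 0.0283168 m³/ft³ = 1.86886×10⁸ J/m³
1.86886×10⁸ J/m³ ÷ 1055.06 J/BTU = 177133 BTU/m³

1.77×10⁵ BTU/m³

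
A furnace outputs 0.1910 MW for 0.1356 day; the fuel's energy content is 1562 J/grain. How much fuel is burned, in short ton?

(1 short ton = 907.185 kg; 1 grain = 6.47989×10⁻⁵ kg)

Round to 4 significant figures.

0.1023 short ton

0.1910 MW → 191000 W
0.1356 day → 11715.8 s
E = P × t = 191000 × 11715.8 = 2.23772×10⁹ J
1562 J/grain → 2.41053×10⁷ J/kg
m = E / e_s = 2.23772×10⁹ / 2.41053×10⁷ = 92.831 kg
In short ton: 92.831 / 907.185 = 0.102329 short ton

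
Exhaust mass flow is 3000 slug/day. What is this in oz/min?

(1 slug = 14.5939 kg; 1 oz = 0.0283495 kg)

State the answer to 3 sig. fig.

1070 oz/min

3000 slug/day × 14.5939 kg/slug ÷ 86400 s/day = 0.506733 kg/s
0.506733 kg/s ÷ 0.0283495 kg/oz × 60 s/min = 1072.47 oz/min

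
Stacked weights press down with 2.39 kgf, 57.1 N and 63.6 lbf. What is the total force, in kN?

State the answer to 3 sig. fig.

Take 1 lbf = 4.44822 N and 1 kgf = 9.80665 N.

2.39 kgf × 9.80665 → 23.4379 N
57.1 N (already N)
63.6 lbf × 4.44822 → 282.907 N
Combined: 23.4379 + 57.1 + 282.907 = 363.445 N
In kN: 363.445 / 1000 = 0.363445 kN

0.363 kN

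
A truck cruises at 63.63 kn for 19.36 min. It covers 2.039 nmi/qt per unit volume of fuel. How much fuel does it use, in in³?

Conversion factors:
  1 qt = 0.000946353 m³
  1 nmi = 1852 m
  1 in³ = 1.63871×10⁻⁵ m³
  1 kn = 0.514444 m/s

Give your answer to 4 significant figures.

581.5 in³

63.63 kn → 32.7341 m/s
19.36 min → 1161.6 s
d = v × t = 32.7341 × 1161.6 = 38023.9 m
2.039 nmi/qt → 3.9903×10⁶ m/m³
V = d / (distance per unit fuel) = 38023.9 / 3.9903×10⁶ = 0.00952908 m³
In in³: 0.00952908 / 1.63871×10⁻⁵ = 581.499 in³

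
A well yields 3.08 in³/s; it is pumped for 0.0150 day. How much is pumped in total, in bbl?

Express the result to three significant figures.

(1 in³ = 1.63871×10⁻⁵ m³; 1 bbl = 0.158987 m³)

0.411 bbl

3.08 in³/s → 5.04723×10⁻⁵ m³/s
0.0150 day → 1296 s
V = Q × t = 5.04723×10⁻⁵ × 1296 = 0.0654121 m³
In bbl: 0.0654121 / 0.158987 = 0.41143 bbl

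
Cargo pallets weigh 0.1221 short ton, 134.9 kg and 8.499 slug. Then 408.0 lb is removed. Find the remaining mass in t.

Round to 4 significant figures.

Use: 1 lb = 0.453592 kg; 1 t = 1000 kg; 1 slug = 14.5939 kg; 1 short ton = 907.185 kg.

0.1221 short ton × 907.185 = 110.767 kg
134.9 kg (already kg)
8.499 slug × 14.5939 = 124.034 kg
408.0 lb × 0.453592 = 185.066 kg
Sum: 110.767 + 134.9 + 124.034 − 185.066 = 184.635 kg
In t: 184.635 / 1000 = 0.184635 t

0.1846 t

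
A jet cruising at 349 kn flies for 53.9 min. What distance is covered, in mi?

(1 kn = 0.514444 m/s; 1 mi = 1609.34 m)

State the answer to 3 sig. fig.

361 mi

349 kn × 0.514444 = 179.541 m/s
53.9 min × 60 = 3234 s
d = v × t = 179.541 m/s × 3234 s = 580636 m
580636 m ÷ (1609.34 m/mi) = 360.791 mi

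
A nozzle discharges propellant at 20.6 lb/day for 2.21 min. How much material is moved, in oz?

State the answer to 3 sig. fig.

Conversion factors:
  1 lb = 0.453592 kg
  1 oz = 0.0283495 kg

20.6 lb/day → 1.08148×10⁻⁴ kg/s
2.21 min → 132.6 s
m = ṁ × t = 1.08148×10⁻⁴ × 132.6 = 0.0143404 kg
In oz: 0.0143404 / 0.0283495 = 0.505843 oz

0.506 oz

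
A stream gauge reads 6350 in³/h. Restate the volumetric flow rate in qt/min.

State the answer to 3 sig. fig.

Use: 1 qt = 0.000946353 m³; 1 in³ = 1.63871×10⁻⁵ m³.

1.83 qt/min

6350 in³/h × 1.63871×10⁻⁵ m³/in³ ÷ 3600 s/h = 2.8905×10⁻⁵ m³/s
2.8905×10⁻⁵ m³/s ÷ 0.000946353 m³/qt × 60 s/min = 1.83261 qt/min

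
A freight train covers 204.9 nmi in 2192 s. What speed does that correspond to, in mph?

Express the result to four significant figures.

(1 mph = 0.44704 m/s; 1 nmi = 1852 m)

204.9 nmi × 1852 = 379475 m
v = d / t = 379475 m / 2192 s = 173.118 m/s
173.118 m/s ÷ (0.44704 m/s/mph) = 387.254 mph

387.3 mph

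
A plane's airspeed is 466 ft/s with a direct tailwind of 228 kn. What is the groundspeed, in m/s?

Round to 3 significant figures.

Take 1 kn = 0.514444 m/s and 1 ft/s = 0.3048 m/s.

259 m/s

466 ft/s × 0.3048 = 142.037 m/s
228 kn × 0.514444 = 117.293 m/s
Total: 142.037 + 117.293 = 259.33 m/s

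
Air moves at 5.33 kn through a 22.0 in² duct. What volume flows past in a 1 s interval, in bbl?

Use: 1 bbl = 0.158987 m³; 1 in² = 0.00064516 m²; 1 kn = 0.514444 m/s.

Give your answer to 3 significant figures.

5.33 kn × 0.514444 = 2.74199 m/s
22.0 in² × 0.00064516 = 0.0141935 m²
V = v × A × t = 2.74199 m/s × 0.0141935 m² × 1 s = 0.0389184 m³
0.0389184 m³ ÷ (0.158987 m³/bbl) = 0.24479 bbl

0.245 bbl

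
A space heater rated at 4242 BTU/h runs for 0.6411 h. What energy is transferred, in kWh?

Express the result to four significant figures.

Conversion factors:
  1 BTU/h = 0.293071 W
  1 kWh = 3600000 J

0.7970 kWh

4242 BTU/h × 0.293071 = 1243.21 W
0.6411 h × 3600 = 2307.96 s
E = P × t = 1243.21 W × 2307.96 s = 2.86928×10⁶ J
2.86928×10⁶ J ÷ (3600000 J/kWh) = 0.797022 kWh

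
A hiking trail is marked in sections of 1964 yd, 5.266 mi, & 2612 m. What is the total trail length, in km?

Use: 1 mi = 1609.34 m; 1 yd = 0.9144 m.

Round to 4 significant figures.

1964 yd × 0.9144 = 1795.88 m
5.266 mi × 1609.34 = 8474.78 m
2612 m (already m)
Total: 1795.88 + 8474.78 + 2612 = 12882.7 m
In km: 12882.7 / 1000 = 12.8827 km

12.88 km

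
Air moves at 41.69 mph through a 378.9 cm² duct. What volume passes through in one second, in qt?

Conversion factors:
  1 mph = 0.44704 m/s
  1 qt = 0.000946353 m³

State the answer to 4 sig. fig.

41.69 mph × 0.44704 → 18.6371 m/s
378.9 cm² × 0.0001 → 0.03789 m²
V = v × A × t = 18.6371 m/s × 0.03789 m² × 1 s = 0.70616 m³
0.70616 m³ ÷ (0.000946353 m³/qt) = 746.191 qt

746.2 qt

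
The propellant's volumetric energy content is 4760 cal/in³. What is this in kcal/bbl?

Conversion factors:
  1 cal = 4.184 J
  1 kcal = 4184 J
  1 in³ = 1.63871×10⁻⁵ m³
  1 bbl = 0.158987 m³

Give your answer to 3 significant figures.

4760 cal/in³ × 4.184 J/cal ÷ 1.63871×10⁻⁵ m³/in³ = 1.21534×10⁹ J/m³
1.21534×10⁹ J/m³ ÷ 4184 J/kcal × 0.158987 m³/bbl = 46181.5 kcal/bbl

4.62×10⁴ kcal/bbl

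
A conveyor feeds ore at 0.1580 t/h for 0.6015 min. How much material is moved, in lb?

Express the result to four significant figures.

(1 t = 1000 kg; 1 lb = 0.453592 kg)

0.1580 t/h → 0.0438889 kg/s
0.6015 min → 36.09 s
m = ṁ × t = 0.0438889 × 36.09 = 1.58395 kg
In lb: 1.58395 / 0.453592 = 3.49201 lb

3.492 lb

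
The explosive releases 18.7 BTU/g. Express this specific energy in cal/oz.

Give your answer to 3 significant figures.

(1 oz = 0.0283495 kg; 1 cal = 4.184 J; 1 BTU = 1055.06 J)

1.34×10⁵ cal/oz

18.7 BTU/g × 1055.06 J/BTU ÷ 0.001 kg/g = 1.97296×10⁷ J/kg
1.97296×10⁷ J/kg ÷ 4.184 J/cal × 0.0283495 kg/oz = 133682 cal/oz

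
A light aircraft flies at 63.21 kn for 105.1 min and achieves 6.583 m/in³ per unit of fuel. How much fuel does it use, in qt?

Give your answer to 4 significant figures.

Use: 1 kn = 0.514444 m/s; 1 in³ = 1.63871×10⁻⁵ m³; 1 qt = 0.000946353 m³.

63.21 kn → 32.518 m/s
105.1 min → 6306 s
d = v × t = 32.518 × 6306 = 205059 m
6.583 m/in³ → 401718 m/m³
V = d / (distance per unit fuel) = 205059 / 401718 = 0.510455 m³
In qt: 0.510455 / 0.000946353 = 539.392 qt

539.4 qt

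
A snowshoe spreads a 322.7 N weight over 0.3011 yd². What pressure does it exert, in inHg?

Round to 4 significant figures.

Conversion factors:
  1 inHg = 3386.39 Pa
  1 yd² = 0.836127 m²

0.3785 inHg

0.3011 yd² × 0.836127 → 0.251758 m²
P = F / A = 322.7 N / 0.251758 m² = 1281.79 Pa
1281.79 Pa ÷ (3386.39 Pa/inHg) = 0.378512 inHg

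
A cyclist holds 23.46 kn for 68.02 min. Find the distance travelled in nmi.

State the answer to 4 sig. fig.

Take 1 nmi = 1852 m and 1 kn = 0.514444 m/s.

26.60 nmi

23.46 kn × 0.514444 = 12.0689 m/s
68.02 min × 60 = 4081.2 s
d = v × t = 12.0689 m/s × 4081.2 s = 49255.6 m
49255.6 m ÷ (1852 m/nmi) = 26.5959 nmi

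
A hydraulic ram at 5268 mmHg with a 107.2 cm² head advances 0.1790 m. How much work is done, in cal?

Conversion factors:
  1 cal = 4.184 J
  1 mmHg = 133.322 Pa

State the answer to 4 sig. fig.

322.1 cal

5268 mmHg → 702340 Pa
107.2 cm² → 0.01072 m²
F = P × A = 702340 × 0.01072 = 7529.08 N
W = F × d = 7529.08 × 0.179 = 1347.71 J
In cal: 1347.71 / 4.184 = 322.11 cal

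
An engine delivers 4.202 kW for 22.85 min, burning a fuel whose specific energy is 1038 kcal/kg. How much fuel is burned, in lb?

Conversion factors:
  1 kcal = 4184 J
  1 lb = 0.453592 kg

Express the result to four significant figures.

4.202 kW → 4202 W
22.85 min → 1371 s
E = P × t = 4202 × 1371 = 5.76094×10⁶ J
1038 kcal/kg → 4.34299×10⁶ J/kg
m = E / e_s = 5.76094×10⁶ / 4.34299×10⁶ = 1.32649 kg
In lb: 1.32649 / 0.453592 = 2.92441 lb

2.924 lb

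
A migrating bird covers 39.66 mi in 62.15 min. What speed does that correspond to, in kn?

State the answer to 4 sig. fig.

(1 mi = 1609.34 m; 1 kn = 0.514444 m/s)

39.66 mi × 1609.34 = 63826.4 m
62.15 min × 60 = 3729 s
v = d / t = 63826.4 m / 3729 s = 17.1162 m/s
17.1162 m/s ÷ (0.514444 m/s/kn) = 33.2713 kn

33.27 kn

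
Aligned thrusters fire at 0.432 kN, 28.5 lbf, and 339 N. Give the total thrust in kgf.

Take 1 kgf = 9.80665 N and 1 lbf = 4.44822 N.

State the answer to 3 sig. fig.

91.5 kgf

0.432 kN × 1000 = 432 N
28.5 lbf × 4.44822 = 126.774 N
339 N (already N)
Sum: 432 + 126.774 + 339 = 897.774 N
In kgf: 897.774 / 9.80665 = 91.5475 kgf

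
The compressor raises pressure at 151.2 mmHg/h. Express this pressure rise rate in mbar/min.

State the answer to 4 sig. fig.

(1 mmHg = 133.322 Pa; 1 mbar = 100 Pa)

151.2 mmHg/h × 133.322 Pa/mmHg ÷ 3600 s/h = 5.59952 Pa/s
5.59952 Pa/s ÷ 100 Pa/mbar × 60 s/min = 3.35971 mbar/min

3.360 mbar/min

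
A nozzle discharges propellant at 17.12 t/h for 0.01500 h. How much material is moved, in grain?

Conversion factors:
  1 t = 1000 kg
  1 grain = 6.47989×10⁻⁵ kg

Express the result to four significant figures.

3.963×10⁶ grain

17.12 t/h → 4.75556 kg/s
0.01500 h → 54 s
m = ṁ × t = 4.75556 × 54 = 256.8 kg
In grain: 256.8 / 6.47989×10⁻⁵ = 3.96303×10⁶ grain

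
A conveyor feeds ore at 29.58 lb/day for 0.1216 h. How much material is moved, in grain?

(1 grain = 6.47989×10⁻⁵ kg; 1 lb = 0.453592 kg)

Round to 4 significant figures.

1049 grain

29.58 lb/day → 1.55292×10⁻⁴ kg/s
0.1216 h → 437.76 s
m = ṁ × t = 1.55292×10⁻⁴ × 437.76 = 0.0679806 kg
In grain: 0.0679806 / 6.47989×10⁻⁵ = 1049.1 grain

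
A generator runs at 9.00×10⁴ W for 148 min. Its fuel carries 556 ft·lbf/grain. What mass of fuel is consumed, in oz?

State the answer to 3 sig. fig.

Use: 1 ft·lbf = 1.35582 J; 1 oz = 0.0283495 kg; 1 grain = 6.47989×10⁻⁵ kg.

148 min → 8880 s
E = P × t = 90000 × 8880 = 7.992×10⁸ J
556 ft·lbf/grain → 1.16335×10⁷ J/kg
m = E / e_s = 7.992×10⁸ / 1.16335×10⁷ = 68.6982 kg
In oz: 68.6982 / 0.0283495 = 2423.26 oz

2420 oz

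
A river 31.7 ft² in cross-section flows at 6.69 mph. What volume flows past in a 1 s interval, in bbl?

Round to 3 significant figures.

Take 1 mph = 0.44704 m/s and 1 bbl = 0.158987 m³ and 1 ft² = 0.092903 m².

55.4 bbl

6.69 mph × 0.44704 → 2.9907 m/s
31.7 ft² × 0.092903 → 2.94503 m²
V = v × A × t = 2.9907 m/s × 2.94503 m² × 1 s = 8.8077 m³
8.8077 m³ ÷ (0.158987 m³/bbl) = 55.3989 bbl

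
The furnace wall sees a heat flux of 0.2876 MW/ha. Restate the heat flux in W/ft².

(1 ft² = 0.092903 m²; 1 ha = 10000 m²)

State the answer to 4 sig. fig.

0.2876 MW/ha × 1000000 W/MW ÷ 10000 m²/ha = 28.76 W/m²
28.76 W/m² × 0.092903 m²/ft² = 2.67189 W/ft²

2.672 W/ft²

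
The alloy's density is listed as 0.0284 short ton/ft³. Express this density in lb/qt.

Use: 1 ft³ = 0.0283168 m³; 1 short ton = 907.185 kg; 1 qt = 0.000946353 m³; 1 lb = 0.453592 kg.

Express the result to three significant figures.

0.0284 short ton/ft³ × 907.185 kg/short ton ÷ 0.0283168 m³/ft³ = 909.85 kg/m³
909.85 kg/m³ ÷ 0.453592 kg/lb × 0.000946353 m³/qt = 1.89827 lb/qt

1.90 lb/qt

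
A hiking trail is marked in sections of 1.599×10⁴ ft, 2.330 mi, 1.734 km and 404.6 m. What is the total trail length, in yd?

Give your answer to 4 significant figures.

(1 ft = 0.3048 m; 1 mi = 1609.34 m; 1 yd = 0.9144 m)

1.177×10⁴ yd

1.599×10⁴ ft × 0.3048 → 4873.75 m
2.330 mi × 1609.34 → 3749.76 m
1.734 km × 1000 → 1734 m
404.6 m (already m)
Combined: 4873.75 + 3749.76 + 1734 + 404.6 = 10762.1 m
In yd: 10762.1 / 0.9144 = 11769.6 yd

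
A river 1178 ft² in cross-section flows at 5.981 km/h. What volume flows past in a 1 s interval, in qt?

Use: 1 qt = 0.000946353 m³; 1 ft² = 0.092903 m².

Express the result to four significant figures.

5.981 km/h × (1/3.6) = 1.66139 m/s
1178 ft² × 0.092903 = 109.44 m²
V = v × A × t = 1.66139 m/s × 109.44 m² × 1 s = 181.823 m³
181.823 m³ ÷ (0.000946353 m³/qt) = 192130 qt

1.921×10⁵ qt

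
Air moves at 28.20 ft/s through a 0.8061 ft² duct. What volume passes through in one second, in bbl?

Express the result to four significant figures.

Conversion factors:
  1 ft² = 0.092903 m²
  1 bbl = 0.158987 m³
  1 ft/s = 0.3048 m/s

4.049 bbl

28.20 ft/s × 0.3048 = 8.59536 m/s
0.8061 ft² × 0.092903 = 0.0748891 m²
V = v × A × t = 8.59536 m/s × 0.0748891 m² × 1 s = 0.643699 m³
0.643699 m³ ÷ (0.158987 m³/bbl) = 4.04875 bbl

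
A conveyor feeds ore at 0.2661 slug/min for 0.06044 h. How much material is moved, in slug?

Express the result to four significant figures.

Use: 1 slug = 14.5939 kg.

0.9650 slug

0.2661 slug/min → 0.0647239 kg/s
0.06044 h → 217.584 s
m = ṁ × t = 0.0647239 × 217.584 = 14.0829 kg
In slug: 14.0829 / 14.5939 = 0.964985 slug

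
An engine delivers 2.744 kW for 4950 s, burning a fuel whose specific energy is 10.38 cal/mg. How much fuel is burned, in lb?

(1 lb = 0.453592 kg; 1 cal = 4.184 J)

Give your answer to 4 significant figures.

0.6895 lb

2.744 kW → 2744 W
E = P × t = 2744 × 4950 = 1.35828×10⁷ J
10.38 cal/mg → 4.34299×10⁷ J/kg
m = E / e_s = 1.35828×10⁷ / 4.34299×10⁷ = 0.312752 kg
In lb: 0.312752 / 0.453592 = 0.689501 lb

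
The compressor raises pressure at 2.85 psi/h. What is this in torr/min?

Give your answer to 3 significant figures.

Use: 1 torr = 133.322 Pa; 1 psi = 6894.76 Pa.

2.85 psi/h × 6894.76 Pa/psi ÷ 3600 s/h = 5.45835 Pa/s
5.45835 Pa/s ÷ 133.322 Pa/torr × 60 s/min = 2.45647 torr/min

2.46 torr/min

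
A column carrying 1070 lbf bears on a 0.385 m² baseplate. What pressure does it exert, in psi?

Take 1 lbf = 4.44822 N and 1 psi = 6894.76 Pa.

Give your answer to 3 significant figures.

1.79 psi

1070 lbf × 4.44822 = 4759.6 N
P = F / A = 4759.6 N / 0.385 m² = 12362.6 Pa
12362.6 Pa ÷ (6894.76 Pa/psi) = 1.79304 psi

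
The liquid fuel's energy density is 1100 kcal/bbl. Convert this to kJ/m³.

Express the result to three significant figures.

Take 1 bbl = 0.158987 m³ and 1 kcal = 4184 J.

2.89×10⁴ kJ/m³

1100 kcal/bbl × 4184 J/kcal ÷ 0.158987 m³/bbl = 2.89483×10⁷ J/m³
2.89483×10⁷ J/m³ ÷ 1000 J/kJ = 28948.3 kJ/m³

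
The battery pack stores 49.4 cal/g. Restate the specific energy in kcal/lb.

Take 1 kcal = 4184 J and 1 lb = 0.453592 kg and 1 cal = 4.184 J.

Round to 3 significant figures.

22.4 kcal/lb

49.4 cal/g × 4.184 J/cal ÷ 0.001 kg/g = 206690 J/kg
206690 J/kg ÷ 4184 J/kcal × 0.453592 kg/lb = 22.4075 kcal/lb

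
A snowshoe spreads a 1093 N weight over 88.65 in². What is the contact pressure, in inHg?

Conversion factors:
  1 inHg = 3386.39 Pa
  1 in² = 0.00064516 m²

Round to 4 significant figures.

88.65 in² × 0.00064516 = 0.0571934 m²
P = F / A = 1093 N / 0.0571934 m² = 19110.6 Pa
19110.6 Pa ÷ (3386.39 Pa/inHg) = 5.64335 inHg

5.643 inHg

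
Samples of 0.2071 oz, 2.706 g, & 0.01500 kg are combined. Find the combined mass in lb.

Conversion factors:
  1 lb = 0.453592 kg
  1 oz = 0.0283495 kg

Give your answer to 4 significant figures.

0.05198 lb

0.2071 oz × 0.0283495 = 0.00587118 kg
2.706 g × 0.001 = 0.002706 kg
0.01500 kg (already kg)
Sum: 0.00587118 + 0.002706 + 0.015 = 0.0235772 kg
In lb: 0.0235772 / 0.453592 = 0.0519789 lb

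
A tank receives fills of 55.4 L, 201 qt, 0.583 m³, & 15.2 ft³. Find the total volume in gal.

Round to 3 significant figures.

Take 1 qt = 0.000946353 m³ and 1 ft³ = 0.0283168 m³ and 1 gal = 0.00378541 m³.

55.4 L × 0.001 → 0.0554 m³
201 qt × 0.000946353 → 0.190217 m³
0.583 m³ (already m³)
15.2 ft³ × 0.0283168 → 0.430415 m³
Combined: 0.0554 + 0.190217 + 0.583 + 0.430415 = 1.25903 m³
In gal: 1.25903 / 0.00378541 = 332.601 gal

333 gal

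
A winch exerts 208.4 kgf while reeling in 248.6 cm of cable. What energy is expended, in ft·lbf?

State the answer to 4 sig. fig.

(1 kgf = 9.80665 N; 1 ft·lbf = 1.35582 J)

3747 ft·lbf

208.4 kgf × 9.80665 = 2043.71 N
248.6 cm × 0.01 = 2.486 m
W = F × d = 2043.71 N × 2.486 m = 5080.66 J
5080.66 J ÷ (1.35582 J/ft·lbf) = 3747.3 ft·lbf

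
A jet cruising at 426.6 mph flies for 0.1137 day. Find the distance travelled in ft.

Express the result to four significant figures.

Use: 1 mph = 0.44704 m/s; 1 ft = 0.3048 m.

6.146×10⁶ ft

426.6 mph × 0.44704 = 190.707 m/s
0.1137 day × 86400 = 9823.68 s
d = v × t = 190.707 m/s × 9823.68 s = 1.87344×10⁶ m
1.87344×10⁶ m ÷ (0.3048 m/ft) = 6.14646×10⁶ ft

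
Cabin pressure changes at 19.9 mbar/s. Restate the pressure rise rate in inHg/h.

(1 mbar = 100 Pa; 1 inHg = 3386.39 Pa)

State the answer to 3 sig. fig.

19.9 mbar/s × 100 Pa/mbar = 1990 Pa/s
1990 Pa/s ÷ 3386.39 Pa/inHg × 3600 s/h = 2115.53 inHg/h

2120 inHg/h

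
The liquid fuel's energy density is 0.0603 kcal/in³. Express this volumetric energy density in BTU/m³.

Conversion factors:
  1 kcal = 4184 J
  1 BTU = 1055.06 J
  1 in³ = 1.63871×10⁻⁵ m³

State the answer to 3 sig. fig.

1.46×10⁴ BTU/m³

0.0603 kcal/in³ × 4184 J/kcal ÷ 1.63871×10⁻⁵ m³/in³ = 1.5396×10⁷ J/m³
1.5396×10⁷ J/m³ ÷ 1055.06 J/BTU = 14592.5 BTU/m³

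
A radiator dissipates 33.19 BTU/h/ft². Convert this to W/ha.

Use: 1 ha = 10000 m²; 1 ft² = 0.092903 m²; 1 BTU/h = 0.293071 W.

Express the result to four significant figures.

1.047×10⁶ W/ha

33.19 BTU/h/ft² × 0.293071 W/BTU/h ÷ 0.092903 m²/ft² = 104.701 W/m²
104.701 W/m² × 10000 m²/ha = 1.04701×10⁶ W/ha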